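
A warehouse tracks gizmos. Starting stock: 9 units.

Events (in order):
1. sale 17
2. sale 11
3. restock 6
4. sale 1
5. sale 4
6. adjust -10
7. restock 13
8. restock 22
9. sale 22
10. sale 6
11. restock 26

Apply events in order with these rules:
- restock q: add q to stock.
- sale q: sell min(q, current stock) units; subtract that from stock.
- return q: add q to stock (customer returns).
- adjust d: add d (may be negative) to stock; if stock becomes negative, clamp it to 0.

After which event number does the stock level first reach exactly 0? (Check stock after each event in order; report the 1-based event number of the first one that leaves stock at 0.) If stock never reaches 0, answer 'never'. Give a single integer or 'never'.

Processing events:
Start: stock = 9
  Event 1 (sale 17): sell min(17,9)=9. stock: 9 - 9 = 0. total_sold = 9
  Event 2 (sale 11): sell min(11,0)=0. stock: 0 - 0 = 0. total_sold = 9
  Event 3 (restock 6): 0 + 6 = 6
  Event 4 (sale 1): sell min(1,6)=1. stock: 6 - 1 = 5. total_sold = 10
  Event 5 (sale 4): sell min(4,5)=4. stock: 5 - 4 = 1. total_sold = 14
  Event 6 (adjust -10): 1 + -10 = 0 (clamped to 0)
  Event 7 (restock 13): 0 + 13 = 13
  Event 8 (restock 22): 13 + 22 = 35
  Event 9 (sale 22): sell min(22,35)=22. stock: 35 - 22 = 13. total_sold = 36
  Event 10 (sale 6): sell min(6,13)=6. stock: 13 - 6 = 7. total_sold = 42
  Event 11 (restock 26): 7 + 26 = 33
Final: stock = 33, total_sold = 42

First zero at event 1.

Answer: 1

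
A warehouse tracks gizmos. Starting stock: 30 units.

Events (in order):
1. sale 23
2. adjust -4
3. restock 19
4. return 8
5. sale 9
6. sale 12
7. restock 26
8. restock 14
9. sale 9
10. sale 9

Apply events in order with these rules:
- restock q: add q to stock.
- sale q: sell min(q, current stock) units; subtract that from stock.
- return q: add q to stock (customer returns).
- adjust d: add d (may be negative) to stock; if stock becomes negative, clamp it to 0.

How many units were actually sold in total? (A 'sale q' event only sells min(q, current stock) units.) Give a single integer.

Processing events:
Start: stock = 30
  Event 1 (sale 23): sell min(23,30)=23. stock: 30 - 23 = 7. total_sold = 23
  Event 2 (adjust -4): 7 + -4 = 3
  Event 3 (restock 19): 3 + 19 = 22
  Event 4 (return 8): 22 + 8 = 30
  Event 5 (sale 9): sell min(9,30)=9. stock: 30 - 9 = 21. total_sold = 32
  Event 6 (sale 12): sell min(12,21)=12. stock: 21 - 12 = 9. total_sold = 44
  Event 7 (restock 26): 9 + 26 = 35
  Event 8 (restock 14): 35 + 14 = 49
  Event 9 (sale 9): sell min(9,49)=9. stock: 49 - 9 = 40. total_sold = 53
  Event 10 (sale 9): sell min(9,40)=9. stock: 40 - 9 = 31. total_sold = 62
Final: stock = 31, total_sold = 62

Answer: 62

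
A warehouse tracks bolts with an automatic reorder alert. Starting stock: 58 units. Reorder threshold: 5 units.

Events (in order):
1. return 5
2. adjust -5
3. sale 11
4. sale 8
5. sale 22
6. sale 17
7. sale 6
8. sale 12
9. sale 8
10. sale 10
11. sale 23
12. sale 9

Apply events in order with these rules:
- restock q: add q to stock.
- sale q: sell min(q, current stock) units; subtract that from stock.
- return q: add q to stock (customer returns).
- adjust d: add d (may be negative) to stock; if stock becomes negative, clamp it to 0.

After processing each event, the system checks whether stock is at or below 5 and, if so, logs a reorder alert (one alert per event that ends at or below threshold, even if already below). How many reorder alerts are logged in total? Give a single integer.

Processing events:
Start: stock = 58
  Event 1 (return 5): 58 + 5 = 63
  Event 2 (adjust -5): 63 + -5 = 58
  Event 3 (sale 11): sell min(11,58)=11. stock: 58 - 11 = 47. total_sold = 11
  Event 4 (sale 8): sell min(8,47)=8. stock: 47 - 8 = 39. total_sold = 19
  Event 5 (sale 22): sell min(22,39)=22. stock: 39 - 22 = 17. total_sold = 41
  Event 6 (sale 17): sell min(17,17)=17. stock: 17 - 17 = 0. total_sold = 58
  Event 7 (sale 6): sell min(6,0)=0. stock: 0 - 0 = 0. total_sold = 58
  Event 8 (sale 12): sell min(12,0)=0. stock: 0 - 0 = 0. total_sold = 58
  Event 9 (sale 8): sell min(8,0)=0. stock: 0 - 0 = 0. total_sold = 58
  Event 10 (sale 10): sell min(10,0)=0. stock: 0 - 0 = 0. total_sold = 58
  Event 11 (sale 23): sell min(23,0)=0. stock: 0 - 0 = 0. total_sold = 58
  Event 12 (sale 9): sell min(9,0)=0. stock: 0 - 0 = 0. total_sold = 58
Final: stock = 0, total_sold = 58

Checking against threshold 5:
  After event 1: stock=63 > 5
  After event 2: stock=58 > 5
  After event 3: stock=47 > 5
  After event 4: stock=39 > 5
  After event 5: stock=17 > 5
  After event 6: stock=0 <= 5 -> ALERT
  After event 7: stock=0 <= 5 -> ALERT
  After event 8: stock=0 <= 5 -> ALERT
  After event 9: stock=0 <= 5 -> ALERT
  After event 10: stock=0 <= 5 -> ALERT
  After event 11: stock=0 <= 5 -> ALERT
  After event 12: stock=0 <= 5 -> ALERT
Alert events: [6, 7, 8, 9, 10, 11, 12]. Count = 7

Answer: 7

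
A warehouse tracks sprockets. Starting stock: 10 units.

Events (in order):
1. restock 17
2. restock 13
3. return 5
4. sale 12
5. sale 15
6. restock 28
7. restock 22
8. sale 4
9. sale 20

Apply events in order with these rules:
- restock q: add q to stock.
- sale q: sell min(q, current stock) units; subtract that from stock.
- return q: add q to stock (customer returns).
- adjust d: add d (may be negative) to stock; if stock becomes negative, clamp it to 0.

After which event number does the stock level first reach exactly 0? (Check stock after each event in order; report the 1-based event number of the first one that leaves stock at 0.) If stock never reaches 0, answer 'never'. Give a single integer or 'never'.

Processing events:
Start: stock = 10
  Event 1 (restock 17): 10 + 17 = 27
  Event 2 (restock 13): 27 + 13 = 40
  Event 3 (return 5): 40 + 5 = 45
  Event 4 (sale 12): sell min(12,45)=12. stock: 45 - 12 = 33. total_sold = 12
  Event 5 (sale 15): sell min(15,33)=15. stock: 33 - 15 = 18. total_sold = 27
  Event 6 (restock 28): 18 + 28 = 46
  Event 7 (restock 22): 46 + 22 = 68
  Event 8 (sale 4): sell min(4,68)=4. stock: 68 - 4 = 64. total_sold = 31
  Event 9 (sale 20): sell min(20,64)=20. stock: 64 - 20 = 44. total_sold = 51
Final: stock = 44, total_sold = 51

Stock never reaches 0.

Answer: never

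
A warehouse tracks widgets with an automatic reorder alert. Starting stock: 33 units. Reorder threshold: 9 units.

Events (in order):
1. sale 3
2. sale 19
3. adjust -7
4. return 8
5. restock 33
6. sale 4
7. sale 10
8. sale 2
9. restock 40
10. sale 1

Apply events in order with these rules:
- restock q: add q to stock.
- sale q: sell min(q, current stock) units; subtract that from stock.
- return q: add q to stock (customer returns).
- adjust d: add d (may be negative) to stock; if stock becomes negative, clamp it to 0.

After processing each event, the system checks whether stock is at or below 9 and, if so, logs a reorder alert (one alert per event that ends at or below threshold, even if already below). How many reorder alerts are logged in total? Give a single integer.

Processing events:
Start: stock = 33
  Event 1 (sale 3): sell min(3,33)=3. stock: 33 - 3 = 30. total_sold = 3
  Event 2 (sale 19): sell min(19,30)=19. stock: 30 - 19 = 11. total_sold = 22
  Event 3 (adjust -7): 11 + -7 = 4
  Event 4 (return 8): 4 + 8 = 12
  Event 5 (restock 33): 12 + 33 = 45
  Event 6 (sale 4): sell min(4,45)=4. stock: 45 - 4 = 41. total_sold = 26
  Event 7 (sale 10): sell min(10,41)=10. stock: 41 - 10 = 31. total_sold = 36
  Event 8 (sale 2): sell min(2,31)=2. stock: 31 - 2 = 29. total_sold = 38
  Event 9 (restock 40): 29 + 40 = 69
  Event 10 (sale 1): sell min(1,69)=1. stock: 69 - 1 = 68. total_sold = 39
Final: stock = 68, total_sold = 39

Checking against threshold 9:
  After event 1: stock=30 > 9
  After event 2: stock=11 > 9
  After event 3: stock=4 <= 9 -> ALERT
  After event 4: stock=12 > 9
  After event 5: stock=45 > 9
  After event 6: stock=41 > 9
  After event 7: stock=31 > 9
  After event 8: stock=29 > 9
  After event 9: stock=69 > 9
  After event 10: stock=68 > 9
Alert events: [3]. Count = 1

Answer: 1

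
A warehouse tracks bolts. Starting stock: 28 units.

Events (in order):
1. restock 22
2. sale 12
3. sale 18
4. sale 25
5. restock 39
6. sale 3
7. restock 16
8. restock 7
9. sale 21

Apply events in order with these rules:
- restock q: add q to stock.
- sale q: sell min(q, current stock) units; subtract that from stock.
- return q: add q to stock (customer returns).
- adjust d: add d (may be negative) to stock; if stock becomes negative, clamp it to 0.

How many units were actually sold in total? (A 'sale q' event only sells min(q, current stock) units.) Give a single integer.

Answer: 74

Derivation:
Processing events:
Start: stock = 28
  Event 1 (restock 22): 28 + 22 = 50
  Event 2 (sale 12): sell min(12,50)=12. stock: 50 - 12 = 38. total_sold = 12
  Event 3 (sale 18): sell min(18,38)=18. stock: 38 - 18 = 20. total_sold = 30
  Event 4 (sale 25): sell min(25,20)=20. stock: 20 - 20 = 0. total_sold = 50
  Event 5 (restock 39): 0 + 39 = 39
  Event 6 (sale 3): sell min(3,39)=3. stock: 39 - 3 = 36. total_sold = 53
  Event 7 (restock 16): 36 + 16 = 52
  Event 8 (restock 7): 52 + 7 = 59
  Event 9 (sale 21): sell min(21,59)=21. stock: 59 - 21 = 38. total_sold = 74
Final: stock = 38, total_sold = 74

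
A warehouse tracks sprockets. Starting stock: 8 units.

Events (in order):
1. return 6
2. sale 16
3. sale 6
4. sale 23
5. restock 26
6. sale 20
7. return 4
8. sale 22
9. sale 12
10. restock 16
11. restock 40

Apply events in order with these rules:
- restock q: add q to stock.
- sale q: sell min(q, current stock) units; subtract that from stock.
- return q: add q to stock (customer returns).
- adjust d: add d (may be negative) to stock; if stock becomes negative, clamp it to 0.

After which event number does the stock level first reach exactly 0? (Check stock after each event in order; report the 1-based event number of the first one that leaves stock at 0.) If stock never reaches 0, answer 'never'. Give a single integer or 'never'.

Answer: 2

Derivation:
Processing events:
Start: stock = 8
  Event 1 (return 6): 8 + 6 = 14
  Event 2 (sale 16): sell min(16,14)=14. stock: 14 - 14 = 0. total_sold = 14
  Event 3 (sale 6): sell min(6,0)=0. stock: 0 - 0 = 0. total_sold = 14
  Event 4 (sale 23): sell min(23,0)=0. stock: 0 - 0 = 0. total_sold = 14
  Event 5 (restock 26): 0 + 26 = 26
  Event 6 (sale 20): sell min(20,26)=20. stock: 26 - 20 = 6. total_sold = 34
  Event 7 (return 4): 6 + 4 = 10
  Event 8 (sale 22): sell min(22,10)=10. stock: 10 - 10 = 0. total_sold = 44
  Event 9 (sale 12): sell min(12,0)=0. stock: 0 - 0 = 0. total_sold = 44
  Event 10 (restock 16): 0 + 16 = 16
  Event 11 (restock 40): 16 + 40 = 56
Final: stock = 56, total_sold = 44

First zero at event 2.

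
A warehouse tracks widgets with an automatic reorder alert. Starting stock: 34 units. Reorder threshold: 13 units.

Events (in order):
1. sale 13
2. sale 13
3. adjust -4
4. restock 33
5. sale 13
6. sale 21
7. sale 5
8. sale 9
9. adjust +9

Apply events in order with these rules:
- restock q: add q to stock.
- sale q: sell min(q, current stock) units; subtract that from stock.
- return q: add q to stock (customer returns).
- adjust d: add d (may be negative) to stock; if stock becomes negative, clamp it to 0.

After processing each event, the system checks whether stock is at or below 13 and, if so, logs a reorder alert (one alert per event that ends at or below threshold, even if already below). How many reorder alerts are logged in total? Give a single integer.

Answer: 6

Derivation:
Processing events:
Start: stock = 34
  Event 1 (sale 13): sell min(13,34)=13. stock: 34 - 13 = 21. total_sold = 13
  Event 2 (sale 13): sell min(13,21)=13. stock: 21 - 13 = 8. total_sold = 26
  Event 3 (adjust -4): 8 + -4 = 4
  Event 4 (restock 33): 4 + 33 = 37
  Event 5 (sale 13): sell min(13,37)=13. stock: 37 - 13 = 24. total_sold = 39
  Event 6 (sale 21): sell min(21,24)=21. stock: 24 - 21 = 3. total_sold = 60
  Event 7 (sale 5): sell min(5,3)=3. stock: 3 - 3 = 0. total_sold = 63
  Event 8 (sale 9): sell min(9,0)=0. stock: 0 - 0 = 0. total_sold = 63
  Event 9 (adjust +9): 0 + 9 = 9
Final: stock = 9, total_sold = 63

Checking against threshold 13:
  After event 1: stock=21 > 13
  After event 2: stock=8 <= 13 -> ALERT
  After event 3: stock=4 <= 13 -> ALERT
  After event 4: stock=37 > 13
  After event 5: stock=24 > 13
  After event 6: stock=3 <= 13 -> ALERT
  After event 7: stock=0 <= 13 -> ALERT
  After event 8: stock=0 <= 13 -> ALERT
  After event 9: stock=9 <= 13 -> ALERT
Alert events: [2, 3, 6, 7, 8, 9]. Count = 6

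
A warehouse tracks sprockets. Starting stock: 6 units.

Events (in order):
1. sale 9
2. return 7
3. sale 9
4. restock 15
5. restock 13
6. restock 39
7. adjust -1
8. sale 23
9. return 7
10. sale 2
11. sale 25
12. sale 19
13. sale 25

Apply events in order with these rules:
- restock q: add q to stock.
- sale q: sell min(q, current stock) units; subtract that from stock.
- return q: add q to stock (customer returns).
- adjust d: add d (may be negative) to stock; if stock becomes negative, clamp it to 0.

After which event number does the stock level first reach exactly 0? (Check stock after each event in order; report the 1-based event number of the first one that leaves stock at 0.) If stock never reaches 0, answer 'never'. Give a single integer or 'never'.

Processing events:
Start: stock = 6
  Event 1 (sale 9): sell min(9,6)=6. stock: 6 - 6 = 0. total_sold = 6
  Event 2 (return 7): 0 + 7 = 7
  Event 3 (sale 9): sell min(9,7)=7. stock: 7 - 7 = 0. total_sold = 13
  Event 4 (restock 15): 0 + 15 = 15
  Event 5 (restock 13): 15 + 13 = 28
  Event 6 (restock 39): 28 + 39 = 67
  Event 7 (adjust -1): 67 + -1 = 66
  Event 8 (sale 23): sell min(23,66)=23. stock: 66 - 23 = 43. total_sold = 36
  Event 9 (return 7): 43 + 7 = 50
  Event 10 (sale 2): sell min(2,50)=2. stock: 50 - 2 = 48. total_sold = 38
  Event 11 (sale 25): sell min(25,48)=25. stock: 48 - 25 = 23. total_sold = 63
  Event 12 (sale 19): sell min(19,23)=19. stock: 23 - 19 = 4. total_sold = 82
  Event 13 (sale 25): sell min(25,4)=4. stock: 4 - 4 = 0. total_sold = 86
Final: stock = 0, total_sold = 86

First zero at event 1.

Answer: 1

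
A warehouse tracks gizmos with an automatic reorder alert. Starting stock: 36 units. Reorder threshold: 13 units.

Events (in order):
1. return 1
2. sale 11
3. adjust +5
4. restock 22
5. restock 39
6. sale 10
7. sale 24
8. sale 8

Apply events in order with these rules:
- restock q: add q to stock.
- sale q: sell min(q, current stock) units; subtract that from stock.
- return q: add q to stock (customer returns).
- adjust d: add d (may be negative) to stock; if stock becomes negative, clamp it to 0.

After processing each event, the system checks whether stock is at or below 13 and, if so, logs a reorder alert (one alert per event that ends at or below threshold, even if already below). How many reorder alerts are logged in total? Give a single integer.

Answer: 0

Derivation:
Processing events:
Start: stock = 36
  Event 1 (return 1): 36 + 1 = 37
  Event 2 (sale 11): sell min(11,37)=11. stock: 37 - 11 = 26. total_sold = 11
  Event 3 (adjust +5): 26 + 5 = 31
  Event 4 (restock 22): 31 + 22 = 53
  Event 5 (restock 39): 53 + 39 = 92
  Event 6 (sale 10): sell min(10,92)=10. stock: 92 - 10 = 82. total_sold = 21
  Event 7 (sale 24): sell min(24,82)=24. stock: 82 - 24 = 58. total_sold = 45
  Event 8 (sale 8): sell min(8,58)=8. stock: 58 - 8 = 50. total_sold = 53
Final: stock = 50, total_sold = 53

Checking against threshold 13:
  After event 1: stock=37 > 13
  After event 2: stock=26 > 13
  After event 3: stock=31 > 13
  After event 4: stock=53 > 13
  After event 5: stock=92 > 13
  After event 6: stock=82 > 13
  After event 7: stock=58 > 13
  After event 8: stock=50 > 13
Alert events: []. Count = 0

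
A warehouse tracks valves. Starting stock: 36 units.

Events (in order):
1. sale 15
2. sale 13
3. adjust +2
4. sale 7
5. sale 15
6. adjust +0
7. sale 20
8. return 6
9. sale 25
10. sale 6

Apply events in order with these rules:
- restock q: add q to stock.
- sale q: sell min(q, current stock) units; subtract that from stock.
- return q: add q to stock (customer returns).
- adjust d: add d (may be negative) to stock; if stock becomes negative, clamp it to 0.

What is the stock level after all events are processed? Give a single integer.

Processing events:
Start: stock = 36
  Event 1 (sale 15): sell min(15,36)=15. stock: 36 - 15 = 21. total_sold = 15
  Event 2 (sale 13): sell min(13,21)=13. stock: 21 - 13 = 8. total_sold = 28
  Event 3 (adjust +2): 8 + 2 = 10
  Event 4 (sale 7): sell min(7,10)=7. stock: 10 - 7 = 3. total_sold = 35
  Event 5 (sale 15): sell min(15,3)=3. stock: 3 - 3 = 0. total_sold = 38
  Event 6 (adjust +0): 0 + 0 = 0
  Event 7 (sale 20): sell min(20,0)=0. stock: 0 - 0 = 0. total_sold = 38
  Event 8 (return 6): 0 + 6 = 6
  Event 9 (sale 25): sell min(25,6)=6. stock: 6 - 6 = 0. total_sold = 44
  Event 10 (sale 6): sell min(6,0)=0. stock: 0 - 0 = 0. total_sold = 44
Final: stock = 0, total_sold = 44

Answer: 0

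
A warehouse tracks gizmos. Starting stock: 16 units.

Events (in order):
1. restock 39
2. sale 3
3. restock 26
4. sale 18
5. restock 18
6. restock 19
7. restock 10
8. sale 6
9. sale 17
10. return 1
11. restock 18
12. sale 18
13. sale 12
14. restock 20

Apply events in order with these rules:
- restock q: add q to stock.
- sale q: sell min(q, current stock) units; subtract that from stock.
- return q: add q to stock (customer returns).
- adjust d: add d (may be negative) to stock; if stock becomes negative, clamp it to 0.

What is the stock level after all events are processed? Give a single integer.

Processing events:
Start: stock = 16
  Event 1 (restock 39): 16 + 39 = 55
  Event 2 (sale 3): sell min(3,55)=3. stock: 55 - 3 = 52. total_sold = 3
  Event 3 (restock 26): 52 + 26 = 78
  Event 4 (sale 18): sell min(18,78)=18. stock: 78 - 18 = 60. total_sold = 21
  Event 5 (restock 18): 60 + 18 = 78
  Event 6 (restock 19): 78 + 19 = 97
  Event 7 (restock 10): 97 + 10 = 107
  Event 8 (sale 6): sell min(6,107)=6. stock: 107 - 6 = 101. total_sold = 27
  Event 9 (sale 17): sell min(17,101)=17. stock: 101 - 17 = 84. total_sold = 44
  Event 10 (return 1): 84 + 1 = 85
  Event 11 (restock 18): 85 + 18 = 103
  Event 12 (sale 18): sell min(18,103)=18. stock: 103 - 18 = 85. total_sold = 62
  Event 13 (sale 12): sell min(12,85)=12. stock: 85 - 12 = 73. total_sold = 74
  Event 14 (restock 20): 73 + 20 = 93
Final: stock = 93, total_sold = 74

Answer: 93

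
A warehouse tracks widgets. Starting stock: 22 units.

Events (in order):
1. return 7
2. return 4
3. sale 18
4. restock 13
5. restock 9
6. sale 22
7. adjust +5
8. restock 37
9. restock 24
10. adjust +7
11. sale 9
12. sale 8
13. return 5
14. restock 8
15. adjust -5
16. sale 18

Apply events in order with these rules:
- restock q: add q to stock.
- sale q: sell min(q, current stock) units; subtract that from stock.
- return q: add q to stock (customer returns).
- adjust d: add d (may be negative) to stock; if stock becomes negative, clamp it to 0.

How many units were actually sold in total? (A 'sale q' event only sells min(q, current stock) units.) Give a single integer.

Answer: 75

Derivation:
Processing events:
Start: stock = 22
  Event 1 (return 7): 22 + 7 = 29
  Event 2 (return 4): 29 + 4 = 33
  Event 3 (sale 18): sell min(18,33)=18. stock: 33 - 18 = 15. total_sold = 18
  Event 4 (restock 13): 15 + 13 = 28
  Event 5 (restock 9): 28 + 9 = 37
  Event 6 (sale 22): sell min(22,37)=22. stock: 37 - 22 = 15. total_sold = 40
  Event 7 (adjust +5): 15 + 5 = 20
  Event 8 (restock 37): 20 + 37 = 57
  Event 9 (restock 24): 57 + 24 = 81
  Event 10 (adjust +7): 81 + 7 = 88
  Event 11 (sale 9): sell min(9,88)=9. stock: 88 - 9 = 79. total_sold = 49
  Event 12 (sale 8): sell min(8,79)=8. stock: 79 - 8 = 71. total_sold = 57
  Event 13 (return 5): 71 + 5 = 76
  Event 14 (restock 8): 76 + 8 = 84
  Event 15 (adjust -5): 84 + -5 = 79
  Event 16 (sale 18): sell min(18,79)=18. stock: 79 - 18 = 61. total_sold = 75
Final: stock = 61, total_sold = 75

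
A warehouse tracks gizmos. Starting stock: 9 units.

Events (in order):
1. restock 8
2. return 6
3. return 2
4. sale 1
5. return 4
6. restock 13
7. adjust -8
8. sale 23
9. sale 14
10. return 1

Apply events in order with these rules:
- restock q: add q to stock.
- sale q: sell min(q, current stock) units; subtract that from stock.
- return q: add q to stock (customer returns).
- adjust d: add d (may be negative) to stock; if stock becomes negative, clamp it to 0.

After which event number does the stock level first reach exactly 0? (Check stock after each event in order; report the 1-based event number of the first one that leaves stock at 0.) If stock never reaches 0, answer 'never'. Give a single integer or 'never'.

Answer: 9

Derivation:
Processing events:
Start: stock = 9
  Event 1 (restock 8): 9 + 8 = 17
  Event 2 (return 6): 17 + 6 = 23
  Event 3 (return 2): 23 + 2 = 25
  Event 4 (sale 1): sell min(1,25)=1. stock: 25 - 1 = 24. total_sold = 1
  Event 5 (return 4): 24 + 4 = 28
  Event 6 (restock 13): 28 + 13 = 41
  Event 7 (adjust -8): 41 + -8 = 33
  Event 8 (sale 23): sell min(23,33)=23. stock: 33 - 23 = 10. total_sold = 24
  Event 9 (sale 14): sell min(14,10)=10. stock: 10 - 10 = 0. total_sold = 34
  Event 10 (return 1): 0 + 1 = 1
Final: stock = 1, total_sold = 34

First zero at event 9.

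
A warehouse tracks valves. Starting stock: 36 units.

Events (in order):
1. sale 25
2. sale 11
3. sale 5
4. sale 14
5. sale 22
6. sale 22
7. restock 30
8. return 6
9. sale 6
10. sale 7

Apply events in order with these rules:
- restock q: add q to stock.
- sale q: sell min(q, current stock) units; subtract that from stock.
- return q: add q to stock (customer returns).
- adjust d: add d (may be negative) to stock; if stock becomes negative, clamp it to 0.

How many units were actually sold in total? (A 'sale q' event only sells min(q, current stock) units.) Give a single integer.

Answer: 49

Derivation:
Processing events:
Start: stock = 36
  Event 1 (sale 25): sell min(25,36)=25. stock: 36 - 25 = 11. total_sold = 25
  Event 2 (sale 11): sell min(11,11)=11. stock: 11 - 11 = 0. total_sold = 36
  Event 3 (sale 5): sell min(5,0)=0. stock: 0 - 0 = 0. total_sold = 36
  Event 4 (sale 14): sell min(14,0)=0. stock: 0 - 0 = 0. total_sold = 36
  Event 5 (sale 22): sell min(22,0)=0. stock: 0 - 0 = 0. total_sold = 36
  Event 6 (sale 22): sell min(22,0)=0. stock: 0 - 0 = 0. total_sold = 36
  Event 7 (restock 30): 0 + 30 = 30
  Event 8 (return 6): 30 + 6 = 36
  Event 9 (sale 6): sell min(6,36)=6. stock: 36 - 6 = 30. total_sold = 42
  Event 10 (sale 7): sell min(7,30)=7. stock: 30 - 7 = 23. total_sold = 49
Final: stock = 23, total_sold = 49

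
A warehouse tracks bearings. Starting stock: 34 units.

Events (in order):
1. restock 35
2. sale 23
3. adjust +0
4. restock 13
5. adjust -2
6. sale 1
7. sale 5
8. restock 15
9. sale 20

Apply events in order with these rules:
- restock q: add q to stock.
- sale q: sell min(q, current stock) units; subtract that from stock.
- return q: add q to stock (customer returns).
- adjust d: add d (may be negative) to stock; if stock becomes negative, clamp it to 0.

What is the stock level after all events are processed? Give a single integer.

Answer: 46

Derivation:
Processing events:
Start: stock = 34
  Event 1 (restock 35): 34 + 35 = 69
  Event 2 (sale 23): sell min(23,69)=23. stock: 69 - 23 = 46. total_sold = 23
  Event 3 (adjust +0): 46 + 0 = 46
  Event 4 (restock 13): 46 + 13 = 59
  Event 5 (adjust -2): 59 + -2 = 57
  Event 6 (sale 1): sell min(1,57)=1. stock: 57 - 1 = 56. total_sold = 24
  Event 7 (sale 5): sell min(5,56)=5. stock: 56 - 5 = 51. total_sold = 29
  Event 8 (restock 15): 51 + 15 = 66
  Event 9 (sale 20): sell min(20,66)=20. stock: 66 - 20 = 46. total_sold = 49
Final: stock = 46, total_sold = 49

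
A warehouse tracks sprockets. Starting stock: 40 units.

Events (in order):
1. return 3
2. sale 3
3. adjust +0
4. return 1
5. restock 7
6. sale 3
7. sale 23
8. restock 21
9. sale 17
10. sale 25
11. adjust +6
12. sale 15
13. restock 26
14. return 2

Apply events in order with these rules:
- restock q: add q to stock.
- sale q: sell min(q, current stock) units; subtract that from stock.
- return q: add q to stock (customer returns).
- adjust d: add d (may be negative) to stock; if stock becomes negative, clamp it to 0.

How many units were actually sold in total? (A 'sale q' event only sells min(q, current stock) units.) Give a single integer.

Answer: 78

Derivation:
Processing events:
Start: stock = 40
  Event 1 (return 3): 40 + 3 = 43
  Event 2 (sale 3): sell min(3,43)=3. stock: 43 - 3 = 40. total_sold = 3
  Event 3 (adjust +0): 40 + 0 = 40
  Event 4 (return 1): 40 + 1 = 41
  Event 5 (restock 7): 41 + 7 = 48
  Event 6 (sale 3): sell min(3,48)=3. stock: 48 - 3 = 45. total_sold = 6
  Event 7 (sale 23): sell min(23,45)=23. stock: 45 - 23 = 22. total_sold = 29
  Event 8 (restock 21): 22 + 21 = 43
  Event 9 (sale 17): sell min(17,43)=17. stock: 43 - 17 = 26. total_sold = 46
  Event 10 (sale 25): sell min(25,26)=25. stock: 26 - 25 = 1. total_sold = 71
  Event 11 (adjust +6): 1 + 6 = 7
  Event 12 (sale 15): sell min(15,7)=7. stock: 7 - 7 = 0. total_sold = 78
  Event 13 (restock 26): 0 + 26 = 26
  Event 14 (return 2): 26 + 2 = 28
Final: stock = 28, total_sold = 78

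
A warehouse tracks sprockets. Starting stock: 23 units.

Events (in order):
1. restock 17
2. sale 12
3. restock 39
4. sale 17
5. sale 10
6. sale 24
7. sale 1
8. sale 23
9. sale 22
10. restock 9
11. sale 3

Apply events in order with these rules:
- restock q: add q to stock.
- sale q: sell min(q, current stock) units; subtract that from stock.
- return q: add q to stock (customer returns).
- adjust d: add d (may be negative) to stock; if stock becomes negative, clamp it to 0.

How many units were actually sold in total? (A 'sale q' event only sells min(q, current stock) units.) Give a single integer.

Processing events:
Start: stock = 23
  Event 1 (restock 17): 23 + 17 = 40
  Event 2 (sale 12): sell min(12,40)=12. stock: 40 - 12 = 28. total_sold = 12
  Event 3 (restock 39): 28 + 39 = 67
  Event 4 (sale 17): sell min(17,67)=17. stock: 67 - 17 = 50. total_sold = 29
  Event 5 (sale 10): sell min(10,50)=10. stock: 50 - 10 = 40. total_sold = 39
  Event 6 (sale 24): sell min(24,40)=24. stock: 40 - 24 = 16. total_sold = 63
  Event 7 (sale 1): sell min(1,16)=1. stock: 16 - 1 = 15. total_sold = 64
  Event 8 (sale 23): sell min(23,15)=15. stock: 15 - 15 = 0. total_sold = 79
  Event 9 (sale 22): sell min(22,0)=0. stock: 0 - 0 = 0. total_sold = 79
  Event 10 (restock 9): 0 + 9 = 9
  Event 11 (sale 3): sell min(3,9)=3. stock: 9 - 3 = 6. total_sold = 82
Final: stock = 6, total_sold = 82

Answer: 82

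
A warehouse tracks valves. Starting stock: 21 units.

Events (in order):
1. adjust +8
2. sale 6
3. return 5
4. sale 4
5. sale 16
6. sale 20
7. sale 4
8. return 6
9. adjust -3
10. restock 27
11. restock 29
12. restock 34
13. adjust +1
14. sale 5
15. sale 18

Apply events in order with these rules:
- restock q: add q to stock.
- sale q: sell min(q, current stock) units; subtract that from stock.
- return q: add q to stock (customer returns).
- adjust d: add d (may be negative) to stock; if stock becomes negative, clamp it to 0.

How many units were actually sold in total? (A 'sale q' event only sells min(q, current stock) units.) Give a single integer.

Processing events:
Start: stock = 21
  Event 1 (adjust +8): 21 + 8 = 29
  Event 2 (sale 6): sell min(6,29)=6. stock: 29 - 6 = 23. total_sold = 6
  Event 3 (return 5): 23 + 5 = 28
  Event 4 (sale 4): sell min(4,28)=4. stock: 28 - 4 = 24. total_sold = 10
  Event 5 (sale 16): sell min(16,24)=16. stock: 24 - 16 = 8. total_sold = 26
  Event 6 (sale 20): sell min(20,8)=8. stock: 8 - 8 = 0. total_sold = 34
  Event 7 (sale 4): sell min(4,0)=0. stock: 0 - 0 = 0. total_sold = 34
  Event 8 (return 6): 0 + 6 = 6
  Event 9 (adjust -3): 6 + -3 = 3
  Event 10 (restock 27): 3 + 27 = 30
  Event 11 (restock 29): 30 + 29 = 59
  Event 12 (restock 34): 59 + 34 = 93
  Event 13 (adjust +1): 93 + 1 = 94
  Event 14 (sale 5): sell min(5,94)=5. stock: 94 - 5 = 89. total_sold = 39
  Event 15 (sale 18): sell min(18,89)=18. stock: 89 - 18 = 71. total_sold = 57
Final: stock = 71, total_sold = 57

Answer: 57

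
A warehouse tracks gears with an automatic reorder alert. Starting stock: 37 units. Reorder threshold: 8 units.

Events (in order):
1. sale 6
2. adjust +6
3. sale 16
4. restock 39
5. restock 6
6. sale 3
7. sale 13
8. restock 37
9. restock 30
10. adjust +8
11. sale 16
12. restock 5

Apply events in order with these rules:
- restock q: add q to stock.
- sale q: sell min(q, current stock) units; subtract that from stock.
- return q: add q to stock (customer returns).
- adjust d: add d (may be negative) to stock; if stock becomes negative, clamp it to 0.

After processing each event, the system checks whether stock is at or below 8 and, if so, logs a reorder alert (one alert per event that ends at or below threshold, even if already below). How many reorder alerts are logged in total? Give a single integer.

Answer: 0

Derivation:
Processing events:
Start: stock = 37
  Event 1 (sale 6): sell min(6,37)=6. stock: 37 - 6 = 31. total_sold = 6
  Event 2 (adjust +6): 31 + 6 = 37
  Event 3 (sale 16): sell min(16,37)=16. stock: 37 - 16 = 21. total_sold = 22
  Event 4 (restock 39): 21 + 39 = 60
  Event 5 (restock 6): 60 + 6 = 66
  Event 6 (sale 3): sell min(3,66)=3. stock: 66 - 3 = 63. total_sold = 25
  Event 7 (sale 13): sell min(13,63)=13. stock: 63 - 13 = 50. total_sold = 38
  Event 8 (restock 37): 50 + 37 = 87
  Event 9 (restock 30): 87 + 30 = 117
  Event 10 (adjust +8): 117 + 8 = 125
  Event 11 (sale 16): sell min(16,125)=16. stock: 125 - 16 = 109. total_sold = 54
  Event 12 (restock 5): 109 + 5 = 114
Final: stock = 114, total_sold = 54

Checking against threshold 8:
  After event 1: stock=31 > 8
  After event 2: stock=37 > 8
  After event 3: stock=21 > 8
  After event 4: stock=60 > 8
  After event 5: stock=66 > 8
  After event 6: stock=63 > 8
  After event 7: stock=50 > 8
  After event 8: stock=87 > 8
  After event 9: stock=117 > 8
  After event 10: stock=125 > 8
  After event 11: stock=109 > 8
  After event 12: stock=114 > 8
Alert events: []. Count = 0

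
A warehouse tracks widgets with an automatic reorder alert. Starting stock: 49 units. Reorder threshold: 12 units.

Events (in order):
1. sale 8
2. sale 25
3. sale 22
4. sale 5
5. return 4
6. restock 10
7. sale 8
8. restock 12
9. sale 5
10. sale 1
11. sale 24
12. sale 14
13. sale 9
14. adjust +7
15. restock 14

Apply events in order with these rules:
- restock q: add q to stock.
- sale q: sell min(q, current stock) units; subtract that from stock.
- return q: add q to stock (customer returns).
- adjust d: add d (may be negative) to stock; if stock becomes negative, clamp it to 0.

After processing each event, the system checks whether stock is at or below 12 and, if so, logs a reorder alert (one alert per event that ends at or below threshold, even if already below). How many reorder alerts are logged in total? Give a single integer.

Processing events:
Start: stock = 49
  Event 1 (sale 8): sell min(8,49)=8. stock: 49 - 8 = 41. total_sold = 8
  Event 2 (sale 25): sell min(25,41)=25. stock: 41 - 25 = 16. total_sold = 33
  Event 3 (sale 22): sell min(22,16)=16. stock: 16 - 16 = 0. total_sold = 49
  Event 4 (sale 5): sell min(5,0)=0. stock: 0 - 0 = 0. total_sold = 49
  Event 5 (return 4): 0 + 4 = 4
  Event 6 (restock 10): 4 + 10 = 14
  Event 7 (sale 8): sell min(8,14)=8. stock: 14 - 8 = 6. total_sold = 57
  Event 8 (restock 12): 6 + 12 = 18
  Event 9 (sale 5): sell min(5,18)=5. stock: 18 - 5 = 13. total_sold = 62
  Event 10 (sale 1): sell min(1,13)=1. stock: 13 - 1 = 12. total_sold = 63
  Event 11 (sale 24): sell min(24,12)=12. stock: 12 - 12 = 0. total_sold = 75
  Event 12 (sale 14): sell min(14,0)=0. stock: 0 - 0 = 0. total_sold = 75
  Event 13 (sale 9): sell min(9,0)=0. stock: 0 - 0 = 0. total_sold = 75
  Event 14 (adjust +7): 0 + 7 = 7
  Event 15 (restock 14): 7 + 14 = 21
Final: stock = 21, total_sold = 75

Checking against threshold 12:
  After event 1: stock=41 > 12
  After event 2: stock=16 > 12
  After event 3: stock=0 <= 12 -> ALERT
  After event 4: stock=0 <= 12 -> ALERT
  After event 5: stock=4 <= 12 -> ALERT
  After event 6: stock=14 > 12
  After event 7: stock=6 <= 12 -> ALERT
  After event 8: stock=18 > 12
  After event 9: stock=13 > 12
  After event 10: stock=12 <= 12 -> ALERT
  After event 11: stock=0 <= 12 -> ALERT
  After event 12: stock=0 <= 12 -> ALERT
  After event 13: stock=0 <= 12 -> ALERT
  After event 14: stock=7 <= 12 -> ALERT
  After event 15: stock=21 > 12
Alert events: [3, 4, 5, 7, 10, 11, 12, 13, 14]. Count = 9

Answer: 9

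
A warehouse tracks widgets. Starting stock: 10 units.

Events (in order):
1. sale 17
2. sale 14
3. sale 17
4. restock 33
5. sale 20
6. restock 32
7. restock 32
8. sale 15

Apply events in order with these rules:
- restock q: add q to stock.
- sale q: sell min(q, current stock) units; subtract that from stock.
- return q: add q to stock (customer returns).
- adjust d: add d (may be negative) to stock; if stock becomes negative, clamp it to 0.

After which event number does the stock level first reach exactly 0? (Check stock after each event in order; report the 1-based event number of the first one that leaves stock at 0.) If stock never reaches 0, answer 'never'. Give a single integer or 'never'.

Processing events:
Start: stock = 10
  Event 1 (sale 17): sell min(17,10)=10. stock: 10 - 10 = 0. total_sold = 10
  Event 2 (sale 14): sell min(14,0)=0. stock: 0 - 0 = 0. total_sold = 10
  Event 3 (sale 17): sell min(17,0)=0. stock: 0 - 0 = 0. total_sold = 10
  Event 4 (restock 33): 0 + 33 = 33
  Event 5 (sale 20): sell min(20,33)=20. stock: 33 - 20 = 13. total_sold = 30
  Event 6 (restock 32): 13 + 32 = 45
  Event 7 (restock 32): 45 + 32 = 77
  Event 8 (sale 15): sell min(15,77)=15. stock: 77 - 15 = 62. total_sold = 45
Final: stock = 62, total_sold = 45

First zero at event 1.

Answer: 1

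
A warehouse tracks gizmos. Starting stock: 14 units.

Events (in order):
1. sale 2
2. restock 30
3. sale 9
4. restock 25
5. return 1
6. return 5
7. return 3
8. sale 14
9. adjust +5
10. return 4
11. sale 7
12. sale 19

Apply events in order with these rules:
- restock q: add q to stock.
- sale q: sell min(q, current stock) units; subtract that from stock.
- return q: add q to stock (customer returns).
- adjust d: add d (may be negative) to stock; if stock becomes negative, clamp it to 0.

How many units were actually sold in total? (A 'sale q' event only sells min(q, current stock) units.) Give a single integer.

Processing events:
Start: stock = 14
  Event 1 (sale 2): sell min(2,14)=2. stock: 14 - 2 = 12. total_sold = 2
  Event 2 (restock 30): 12 + 30 = 42
  Event 3 (sale 9): sell min(9,42)=9. stock: 42 - 9 = 33. total_sold = 11
  Event 4 (restock 25): 33 + 25 = 58
  Event 5 (return 1): 58 + 1 = 59
  Event 6 (return 5): 59 + 5 = 64
  Event 7 (return 3): 64 + 3 = 67
  Event 8 (sale 14): sell min(14,67)=14. stock: 67 - 14 = 53. total_sold = 25
  Event 9 (adjust +5): 53 + 5 = 58
  Event 10 (return 4): 58 + 4 = 62
  Event 11 (sale 7): sell min(7,62)=7. stock: 62 - 7 = 55. total_sold = 32
  Event 12 (sale 19): sell min(19,55)=19. stock: 55 - 19 = 36. total_sold = 51
Final: stock = 36, total_sold = 51

Answer: 51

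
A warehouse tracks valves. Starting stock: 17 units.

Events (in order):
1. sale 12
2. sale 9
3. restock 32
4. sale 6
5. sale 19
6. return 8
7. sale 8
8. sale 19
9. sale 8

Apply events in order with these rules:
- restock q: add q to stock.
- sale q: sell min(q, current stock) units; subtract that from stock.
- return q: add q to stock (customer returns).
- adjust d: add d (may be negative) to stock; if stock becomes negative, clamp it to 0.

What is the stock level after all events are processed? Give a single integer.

Processing events:
Start: stock = 17
  Event 1 (sale 12): sell min(12,17)=12. stock: 17 - 12 = 5. total_sold = 12
  Event 2 (sale 9): sell min(9,5)=5. stock: 5 - 5 = 0. total_sold = 17
  Event 3 (restock 32): 0 + 32 = 32
  Event 4 (sale 6): sell min(6,32)=6. stock: 32 - 6 = 26. total_sold = 23
  Event 5 (sale 19): sell min(19,26)=19. stock: 26 - 19 = 7. total_sold = 42
  Event 6 (return 8): 7 + 8 = 15
  Event 7 (sale 8): sell min(8,15)=8. stock: 15 - 8 = 7. total_sold = 50
  Event 8 (sale 19): sell min(19,7)=7. stock: 7 - 7 = 0. total_sold = 57
  Event 9 (sale 8): sell min(8,0)=0. stock: 0 - 0 = 0. total_sold = 57
Final: stock = 0, total_sold = 57

Answer: 0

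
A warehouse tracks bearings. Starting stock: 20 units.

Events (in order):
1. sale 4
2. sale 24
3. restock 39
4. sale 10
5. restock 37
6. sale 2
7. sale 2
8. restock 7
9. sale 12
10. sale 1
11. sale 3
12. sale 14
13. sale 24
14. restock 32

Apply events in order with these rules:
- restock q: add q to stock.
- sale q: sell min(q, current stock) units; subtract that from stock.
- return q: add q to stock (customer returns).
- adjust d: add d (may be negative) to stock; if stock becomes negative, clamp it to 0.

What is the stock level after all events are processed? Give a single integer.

Answer: 47

Derivation:
Processing events:
Start: stock = 20
  Event 1 (sale 4): sell min(4,20)=4. stock: 20 - 4 = 16. total_sold = 4
  Event 2 (sale 24): sell min(24,16)=16. stock: 16 - 16 = 0. total_sold = 20
  Event 3 (restock 39): 0 + 39 = 39
  Event 4 (sale 10): sell min(10,39)=10. stock: 39 - 10 = 29. total_sold = 30
  Event 5 (restock 37): 29 + 37 = 66
  Event 6 (sale 2): sell min(2,66)=2. stock: 66 - 2 = 64. total_sold = 32
  Event 7 (sale 2): sell min(2,64)=2. stock: 64 - 2 = 62. total_sold = 34
  Event 8 (restock 7): 62 + 7 = 69
  Event 9 (sale 12): sell min(12,69)=12. stock: 69 - 12 = 57. total_sold = 46
  Event 10 (sale 1): sell min(1,57)=1. stock: 57 - 1 = 56. total_sold = 47
  Event 11 (sale 3): sell min(3,56)=3. stock: 56 - 3 = 53. total_sold = 50
  Event 12 (sale 14): sell min(14,53)=14. stock: 53 - 14 = 39. total_sold = 64
  Event 13 (sale 24): sell min(24,39)=24. stock: 39 - 24 = 15. total_sold = 88
  Event 14 (restock 32): 15 + 32 = 47
Final: stock = 47, total_sold = 88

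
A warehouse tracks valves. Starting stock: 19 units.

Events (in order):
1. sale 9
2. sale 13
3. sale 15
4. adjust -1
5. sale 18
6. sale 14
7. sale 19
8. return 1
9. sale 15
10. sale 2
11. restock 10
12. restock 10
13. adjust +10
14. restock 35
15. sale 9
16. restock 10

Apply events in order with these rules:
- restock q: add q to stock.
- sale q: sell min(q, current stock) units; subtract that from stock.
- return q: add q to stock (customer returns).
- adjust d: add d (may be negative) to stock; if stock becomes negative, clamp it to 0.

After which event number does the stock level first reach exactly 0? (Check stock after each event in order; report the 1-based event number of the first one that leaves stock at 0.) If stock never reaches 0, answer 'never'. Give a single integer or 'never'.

Answer: 2

Derivation:
Processing events:
Start: stock = 19
  Event 1 (sale 9): sell min(9,19)=9. stock: 19 - 9 = 10. total_sold = 9
  Event 2 (sale 13): sell min(13,10)=10. stock: 10 - 10 = 0. total_sold = 19
  Event 3 (sale 15): sell min(15,0)=0. stock: 0 - 0 = 0. total_sold = 19
  Event 4 (adjust -1): 0 + -1 = 0 (clamped to 0)
  Event 5 (sale 18): sell min(18,0)=0. stock: 0 - 0 = 0. total_sold = 19
  Event 6 (sale 14): sell min(14,0)=0. stock: 0 - 0 = 0. total_sold = 19
  Event 7 (sale 19): sell min(19,0)=0. stock: 0 - 0 = 0. total_sold = 19
  Event 8 (return 1): 0 + 1 = 1
  Event 9 (sale 15): sell min(15,1)=1. stock: 1 - 1 = 0. total_sold = 20
  Event 10 (sale 2): sell min(2,0)=0. stock: 0 - 0 = 0. total_sold = 20
  Event 11 (restock 10): 0 + 10 = 10
  Event 12 (restock 10): 10 + 10 = 20
  Event 13 (adjust +10): 20 + 10 = 30
  Event 14 (restock 35): 30 + 35 = 65
  Event 15 (sale 9): sell min(9,65)=9. stock: 65 - 9 = 56. total_sold = 29
  Event 16 (restock 10): 56 + 10 = 66
Final: stock = 66, total_sold = 29

First zero at event 2.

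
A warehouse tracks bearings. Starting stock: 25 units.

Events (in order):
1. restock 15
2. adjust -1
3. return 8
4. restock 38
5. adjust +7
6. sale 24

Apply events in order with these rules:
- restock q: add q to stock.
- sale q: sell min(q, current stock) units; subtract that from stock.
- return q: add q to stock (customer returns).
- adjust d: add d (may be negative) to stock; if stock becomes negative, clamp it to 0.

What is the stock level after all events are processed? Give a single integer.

Processing events:
Start: stock = 25
  Event 1 (restock 15): 25 + 15 = 40
  Event 2 (adjust -1): 40 + -1 = 39
  Event 3 (return 8): 39 + 8 = 47
  Event 4 (restock 38): 47 + 38 = 85
  Event 5 (adjust +7): 85 + 7 = 92
  Event 6 (sale 24): sell min(24,92)=24. stock: 92 - 24 = 68. total_sold = 24
Final: stock = 68, total_sold = 24

Answer: 68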